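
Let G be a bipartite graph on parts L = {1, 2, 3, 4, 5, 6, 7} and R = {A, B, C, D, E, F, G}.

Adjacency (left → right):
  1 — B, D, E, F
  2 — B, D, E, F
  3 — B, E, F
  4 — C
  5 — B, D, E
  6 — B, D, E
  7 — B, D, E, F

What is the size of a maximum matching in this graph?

5

For example, pair 1→F, 2→D, 3→E, 4→C, 5→B.
The set {1, 2, 3, 5, 6, 7} has only 4 neighbours ({B, D, E, F}), so by Hall's theorem at most 5 of the 7 left vertices can be matched.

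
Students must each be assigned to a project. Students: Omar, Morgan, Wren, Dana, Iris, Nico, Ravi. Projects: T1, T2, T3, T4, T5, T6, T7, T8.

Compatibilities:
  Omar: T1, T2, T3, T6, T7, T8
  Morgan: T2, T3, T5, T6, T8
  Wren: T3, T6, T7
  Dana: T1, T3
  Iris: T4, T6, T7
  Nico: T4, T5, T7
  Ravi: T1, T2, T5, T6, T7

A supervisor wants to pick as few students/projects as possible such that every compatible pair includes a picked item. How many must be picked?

7

{Omar, Morgan, Wren, Dana, Iris, Nico, Ravi} is a vertex cover of size 7: every edge has an endpoint in this set.
No smaller cover exists because Omar–T8, Morgan–T3, Wren–T6, Dana–T1, Iris–T4, Nico–T5, Ravi–T7 is a matching of size 7, and a cover must include an endpoint of each of these disjoint edges (König's theorem).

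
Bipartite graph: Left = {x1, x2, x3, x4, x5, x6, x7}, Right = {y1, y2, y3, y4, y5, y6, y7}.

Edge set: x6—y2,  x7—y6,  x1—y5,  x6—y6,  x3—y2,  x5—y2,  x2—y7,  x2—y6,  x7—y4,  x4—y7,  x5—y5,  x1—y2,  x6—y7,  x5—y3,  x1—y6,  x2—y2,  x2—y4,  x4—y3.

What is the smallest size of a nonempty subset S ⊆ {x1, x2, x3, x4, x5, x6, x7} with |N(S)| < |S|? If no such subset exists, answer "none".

Take S = {x1, x2, x3, x4, x5, x6, x7}. Its neighbourhood is {y2, y3, y4, y5, y6, y7}, so |N(S)| = 6 < |S| = 7.
Every subset of size less than 7 has at least as many neighbours as members, so 7 is the minimum.

7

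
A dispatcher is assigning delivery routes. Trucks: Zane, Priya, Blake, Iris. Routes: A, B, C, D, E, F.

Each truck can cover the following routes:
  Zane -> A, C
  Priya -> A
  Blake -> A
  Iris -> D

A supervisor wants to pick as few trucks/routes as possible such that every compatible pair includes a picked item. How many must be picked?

3

The 3 edges Zane–C, Priya–A, Iris–D form a matching, so any vertex cover needs at least 3 vertices (one per matched edge).
Conversely {Zane, Iris, A} meets every edge and has exactly 3 vertices, so 3 is optimal.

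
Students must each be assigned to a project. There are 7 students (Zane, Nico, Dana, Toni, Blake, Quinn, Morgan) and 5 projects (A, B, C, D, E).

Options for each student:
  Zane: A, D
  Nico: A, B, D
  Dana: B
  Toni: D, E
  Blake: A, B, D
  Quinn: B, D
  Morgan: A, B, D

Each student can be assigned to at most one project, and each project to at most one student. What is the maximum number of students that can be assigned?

A valid assignment of size 4: Zane→A, Nico→D, Dana→B, Toni→E.
The set {Zane, Nico, Dana, Blake, Quinn, Morgan} has only 3 neighbours ({A, B, D}), so by Hall's theorem at most 4 of the 7 students can be matched.

4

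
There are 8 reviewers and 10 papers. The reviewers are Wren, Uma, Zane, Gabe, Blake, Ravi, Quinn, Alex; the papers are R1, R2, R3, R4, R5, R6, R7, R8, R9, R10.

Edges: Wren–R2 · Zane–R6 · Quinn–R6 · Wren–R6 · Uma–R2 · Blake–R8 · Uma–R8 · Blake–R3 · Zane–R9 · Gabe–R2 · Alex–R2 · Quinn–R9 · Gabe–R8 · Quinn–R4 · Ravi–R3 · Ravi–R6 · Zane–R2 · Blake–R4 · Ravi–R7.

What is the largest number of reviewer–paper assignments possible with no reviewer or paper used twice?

7

For example, pair Wren–R6, Uma–R2, Zane–R9, Gabe–R8, Blake–R3, Ravi–R7, Quinn–R4.
The set {Uma, Gabe, Alex} has only 2 neighbours ({R2, R8}), so by Hall's theorem at most 7 of the 8 reviewers can be matched.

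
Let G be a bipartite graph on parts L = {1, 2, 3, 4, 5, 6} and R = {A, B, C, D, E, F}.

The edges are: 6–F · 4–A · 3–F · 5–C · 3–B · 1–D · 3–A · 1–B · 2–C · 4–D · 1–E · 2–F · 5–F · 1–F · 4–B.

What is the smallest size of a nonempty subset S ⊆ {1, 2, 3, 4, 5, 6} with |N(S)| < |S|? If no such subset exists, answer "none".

Take S = {2, 5, 6}. Its neighbourhood is {C, F}, so |N(S)| = 2 < |S| = 3.
Every subset of size less than 3 has at least as many neighbours as members, so 3 is the minimum.

3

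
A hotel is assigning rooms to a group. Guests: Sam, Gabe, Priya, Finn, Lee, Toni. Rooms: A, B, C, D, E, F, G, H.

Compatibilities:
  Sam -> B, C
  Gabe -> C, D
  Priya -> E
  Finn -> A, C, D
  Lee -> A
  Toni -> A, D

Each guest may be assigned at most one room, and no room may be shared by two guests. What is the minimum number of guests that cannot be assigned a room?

For example, pair Sam–B, Gabe–D, Priya–E, Finn–C, Lee–A.
The set {Gabe, Finn, Lee, Toni} has only 3 neighbours ({A, C, D}), so by Hall's theorem at most 5 of the 6 guests can be matched.
That matches 5 of the 6, leaving 1 unmatched; no matching can do better.

1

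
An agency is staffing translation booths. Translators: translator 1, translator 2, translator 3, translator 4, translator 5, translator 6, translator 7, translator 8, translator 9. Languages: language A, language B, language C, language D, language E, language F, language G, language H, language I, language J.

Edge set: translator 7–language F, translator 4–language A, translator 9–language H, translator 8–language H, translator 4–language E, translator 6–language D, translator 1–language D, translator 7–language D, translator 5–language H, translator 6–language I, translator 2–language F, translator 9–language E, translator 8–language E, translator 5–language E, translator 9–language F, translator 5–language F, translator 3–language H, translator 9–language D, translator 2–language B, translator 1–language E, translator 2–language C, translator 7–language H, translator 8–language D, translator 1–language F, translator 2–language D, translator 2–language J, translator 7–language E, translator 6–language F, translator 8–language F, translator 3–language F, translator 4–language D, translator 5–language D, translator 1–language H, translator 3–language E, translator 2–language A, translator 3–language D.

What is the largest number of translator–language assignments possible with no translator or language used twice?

7

For example, pair translator 1-language D, translator 2-language J, translator 3-language E, translator 4-language A, translator 5-language H, translator 6-language I, translator 7-language F.
The set {translator 1, translator 3, translator 5, translator 7, translator 8, translator 9} has only 4 neighbours ({language D, language E, language F, language H}), so by Hall's theorem at most 7 of the 9 translators can be matched.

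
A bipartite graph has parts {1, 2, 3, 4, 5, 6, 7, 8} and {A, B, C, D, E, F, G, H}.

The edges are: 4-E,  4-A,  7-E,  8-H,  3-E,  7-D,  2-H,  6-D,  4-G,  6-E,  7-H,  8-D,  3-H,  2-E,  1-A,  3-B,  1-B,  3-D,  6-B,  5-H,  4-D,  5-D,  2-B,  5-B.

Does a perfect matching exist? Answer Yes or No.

No

The set {2, 3, 5, 6, 7, 8} has only 4 neighbours ({B, D, E, H}), so by Hall's theorem at most 6 of the 8 left vertices can be matched.
Hence no matching covers every left vertex.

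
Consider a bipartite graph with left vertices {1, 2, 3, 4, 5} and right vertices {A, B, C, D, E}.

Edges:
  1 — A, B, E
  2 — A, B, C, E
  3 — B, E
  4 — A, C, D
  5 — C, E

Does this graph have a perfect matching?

One maximum matching: 1→A, 2→C, 3→B, 4→D, 5→E.
All 5 left vertices are covered.

Yes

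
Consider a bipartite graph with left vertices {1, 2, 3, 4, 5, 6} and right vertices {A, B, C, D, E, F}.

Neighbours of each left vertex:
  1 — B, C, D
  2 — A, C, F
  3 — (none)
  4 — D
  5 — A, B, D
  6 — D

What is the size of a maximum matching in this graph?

4

A valid assignment of size 4: 1→C, 2→F, 4→D, 5→B.
The set {3, 4, 6} has only 1 neighbour ({D}), so by Hall's theorem at most 4 of the 6 left vertices can be matched.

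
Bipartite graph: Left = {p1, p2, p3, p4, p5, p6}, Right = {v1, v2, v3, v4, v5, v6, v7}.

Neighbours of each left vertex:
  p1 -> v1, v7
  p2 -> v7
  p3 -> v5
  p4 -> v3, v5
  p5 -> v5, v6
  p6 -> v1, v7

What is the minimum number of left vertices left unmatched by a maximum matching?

1

For example, pair p1-v1, p2-v7, p3-v5, p4-v3, p5-v6.
The set {p1, p2, p6} has only 2 neighbours ({v1, v7}), so by Hall's theorem at most 5 of the 6 left vertices can be matched.
That matches 5 of the 6, leaving 1 unmatched; no matching can do better.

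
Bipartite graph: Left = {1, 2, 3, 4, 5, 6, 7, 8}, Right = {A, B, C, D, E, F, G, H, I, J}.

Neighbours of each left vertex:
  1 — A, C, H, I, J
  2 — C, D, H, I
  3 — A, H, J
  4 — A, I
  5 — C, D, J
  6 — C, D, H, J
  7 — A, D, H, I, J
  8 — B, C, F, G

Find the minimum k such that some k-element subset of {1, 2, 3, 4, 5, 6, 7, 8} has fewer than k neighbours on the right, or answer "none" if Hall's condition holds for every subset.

7

Take S = {1, 2, 3, 4, 5, 6, 7}. Its neighbourhood is {A, C, D, H, I, J}, so |N(S)| = 6 < |S| = 7.
Every subset of size less than 7 has at least as many neighbours as members, so 7 is the minimum.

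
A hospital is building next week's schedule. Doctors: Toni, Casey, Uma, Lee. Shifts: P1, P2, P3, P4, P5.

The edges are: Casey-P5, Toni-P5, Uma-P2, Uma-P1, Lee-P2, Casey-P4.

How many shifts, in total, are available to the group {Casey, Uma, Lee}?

4

The union of neighbours of {Casey, Uma, Lee} is {P1, P2, P4, P5}, which has 4 elements.
Since |N(S)| = 4 ≥ |S| = 3, Hall's condition holds for this subset.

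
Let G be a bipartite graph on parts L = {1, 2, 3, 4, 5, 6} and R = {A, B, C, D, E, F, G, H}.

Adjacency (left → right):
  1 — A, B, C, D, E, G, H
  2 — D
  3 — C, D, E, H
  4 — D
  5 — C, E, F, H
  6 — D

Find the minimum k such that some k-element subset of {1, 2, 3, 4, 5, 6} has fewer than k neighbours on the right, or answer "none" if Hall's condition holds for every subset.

2

Take S = {2, 4}. Its neighbourhood is {D}, so |N(S)| = 1 < |S| = 2.
No single vertex violates Hall's condition since each has at least one neighbour, so 2 is the minimum.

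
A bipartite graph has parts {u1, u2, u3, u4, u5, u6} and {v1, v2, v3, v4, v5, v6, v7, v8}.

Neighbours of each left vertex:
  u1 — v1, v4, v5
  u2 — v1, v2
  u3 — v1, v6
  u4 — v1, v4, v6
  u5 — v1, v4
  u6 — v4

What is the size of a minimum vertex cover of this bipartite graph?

5

A maximum matching has 5 edges (e.g. u1–v5, u2–v2, u3–v6, u4–v4, u5–v1).
By König's theorem the minimum vertex cover has the same size. One such cover is {u1, u2, v1, v4, v6}.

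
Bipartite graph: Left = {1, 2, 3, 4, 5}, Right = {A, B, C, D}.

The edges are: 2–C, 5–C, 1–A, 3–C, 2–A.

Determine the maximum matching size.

2

One maximum matching: 1→A, 2→C.
The set {1, 2, 3, 4, 5} has only 2 neighbours ({A, C}), so by Hall's theorem at most 2 of the 5 left vertices can be matched.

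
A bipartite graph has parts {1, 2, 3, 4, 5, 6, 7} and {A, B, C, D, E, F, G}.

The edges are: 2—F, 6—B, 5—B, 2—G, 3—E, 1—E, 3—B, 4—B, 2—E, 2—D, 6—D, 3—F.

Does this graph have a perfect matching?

The set {4, 5, 7} has only 1 neighbour ({B}), so by Hall's theorem at most 5 of the 7 left vertices can be matched.
Hence no matching covers every left vertex.

No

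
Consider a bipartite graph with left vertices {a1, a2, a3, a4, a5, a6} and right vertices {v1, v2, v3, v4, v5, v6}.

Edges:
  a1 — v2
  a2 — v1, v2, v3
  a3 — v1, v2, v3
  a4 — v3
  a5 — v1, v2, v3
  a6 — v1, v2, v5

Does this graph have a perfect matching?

No

The set {a1, a2, a3, a4, a5} has only 3 neighbours ({v1, v2, v3}), so by Hall's theorem at most 4 of the 6 left vertices can be matched.
Hence no matching covers every left vertex.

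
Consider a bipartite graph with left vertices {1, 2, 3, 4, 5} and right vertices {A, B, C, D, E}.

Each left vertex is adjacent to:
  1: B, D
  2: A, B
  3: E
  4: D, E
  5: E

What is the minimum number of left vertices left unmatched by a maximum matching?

1

For example, pair 1–B, 2–A, 3–E, 4–D.
The set {3, 5} has only 1 neighbour ({E}), so by Hall's theorem at most 4 of the 5 left vertices can be matched.
That matches 4 of the 5, leaving 1 unmatched; no matching can do better.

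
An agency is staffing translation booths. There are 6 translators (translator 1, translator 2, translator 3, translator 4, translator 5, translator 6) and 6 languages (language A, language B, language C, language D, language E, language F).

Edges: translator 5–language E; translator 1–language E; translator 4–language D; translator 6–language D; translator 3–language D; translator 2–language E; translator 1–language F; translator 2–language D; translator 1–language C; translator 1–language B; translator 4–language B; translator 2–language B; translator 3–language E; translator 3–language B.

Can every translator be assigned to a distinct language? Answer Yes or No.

No

The set {translator 2, translator 3, translator 4, translator 5, translator 6} has only 3 neighbours ({language B, language D, language E}), so by Hall's theorem at most 4 of the 6 translators can be matched.
Hence no matching covers every translator.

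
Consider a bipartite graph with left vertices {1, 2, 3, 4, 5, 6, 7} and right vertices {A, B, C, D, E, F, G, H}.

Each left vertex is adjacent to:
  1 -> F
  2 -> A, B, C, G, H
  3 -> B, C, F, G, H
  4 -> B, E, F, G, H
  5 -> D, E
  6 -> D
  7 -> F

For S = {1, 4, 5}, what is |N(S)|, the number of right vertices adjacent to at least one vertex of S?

6

The union of neighbours of {1, 4, 5} is {B, D, E, F, G, H}, which has 6 elements.
Since |N(S)| = 6 ≥ |S| = 3, Hall's condition holds for this subset.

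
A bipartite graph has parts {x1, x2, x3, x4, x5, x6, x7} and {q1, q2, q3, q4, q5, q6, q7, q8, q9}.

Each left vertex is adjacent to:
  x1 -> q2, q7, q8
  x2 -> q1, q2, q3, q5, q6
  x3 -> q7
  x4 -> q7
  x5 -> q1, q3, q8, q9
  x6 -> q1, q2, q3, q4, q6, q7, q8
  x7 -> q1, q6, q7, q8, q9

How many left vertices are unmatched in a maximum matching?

1

For example, pair x1→q2, x2→q1, x3→q7, x5→q8, x6→q6, x7→q9.
The set {x3, x4} has only 1 neighbour ({q7}), so by Hall's theorem at most 6 of the 7 left vertices can be matched.
That matches 6 of the 7, leaving 1 unmatched; no matching can do better.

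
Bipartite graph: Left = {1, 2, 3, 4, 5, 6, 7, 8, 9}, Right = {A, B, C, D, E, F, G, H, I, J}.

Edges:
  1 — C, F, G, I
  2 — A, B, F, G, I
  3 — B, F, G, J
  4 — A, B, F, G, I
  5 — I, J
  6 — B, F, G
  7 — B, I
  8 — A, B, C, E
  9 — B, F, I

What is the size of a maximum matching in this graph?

For example, pair 1–C, 2–I, 3–G, 4–A, 5–J, 6–F, 7–B, 8–E.
The set {2, 3, 4, 5, 6, 7, 9} has only 6 neighbours ({A, B, F, G, I, J}), so by Hall's theorem at most 8 of the 9 left vertices can be matched.

8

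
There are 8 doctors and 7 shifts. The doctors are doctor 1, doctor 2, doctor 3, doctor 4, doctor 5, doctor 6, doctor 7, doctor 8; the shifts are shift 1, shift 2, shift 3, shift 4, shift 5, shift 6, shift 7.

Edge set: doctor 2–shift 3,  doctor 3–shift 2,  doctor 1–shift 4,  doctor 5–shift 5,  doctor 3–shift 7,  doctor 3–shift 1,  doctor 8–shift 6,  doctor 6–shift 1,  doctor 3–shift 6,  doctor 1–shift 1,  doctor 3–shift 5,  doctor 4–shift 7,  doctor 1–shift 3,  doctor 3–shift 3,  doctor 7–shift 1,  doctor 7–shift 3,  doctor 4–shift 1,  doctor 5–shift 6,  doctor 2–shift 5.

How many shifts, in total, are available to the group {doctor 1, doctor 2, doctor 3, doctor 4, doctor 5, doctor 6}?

The union of neighbours of {doctor 1, doctor 2, doctor 3, doctor 4, doctor 5, doctor 6} is {shift 1, shift 2, shift 3, shift 4, shift 5, shift 6, shift 7}, which has 7 elements.
Since |N(S)| = 7 ≥ |S| = 6, Hall's condition holds for this subset.

7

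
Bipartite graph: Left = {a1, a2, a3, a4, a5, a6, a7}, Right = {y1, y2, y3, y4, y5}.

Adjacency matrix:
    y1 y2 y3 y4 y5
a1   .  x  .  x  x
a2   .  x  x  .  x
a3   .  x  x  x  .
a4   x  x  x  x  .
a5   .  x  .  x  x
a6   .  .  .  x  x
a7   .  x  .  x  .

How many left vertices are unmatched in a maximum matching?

For example, pair a1-y4, a2-y5, a3-y3, a4-y1, a5-y2.
The set {a1, a2, a3, a5, a6, a7} has only 4 neighbours ({y2, y3, y4, y5}), so by Hall's theorem at most 5 of the 7 left vertices can be matched.
That matches 5 of the 7, leaving 2 unmatched; no matching can do better.

2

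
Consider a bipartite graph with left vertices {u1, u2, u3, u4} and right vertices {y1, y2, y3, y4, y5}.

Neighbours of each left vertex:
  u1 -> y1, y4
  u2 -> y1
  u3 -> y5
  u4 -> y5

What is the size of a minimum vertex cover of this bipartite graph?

3

The 3 edges u1–y4, u2–y1, u3–y5 form a matching, so any vertex cover needs at least 3 vertices (one per matched edge).
Conversely {u1, u2, y5} meets every edge and has exactly 3 vertices, so 3 is optimal.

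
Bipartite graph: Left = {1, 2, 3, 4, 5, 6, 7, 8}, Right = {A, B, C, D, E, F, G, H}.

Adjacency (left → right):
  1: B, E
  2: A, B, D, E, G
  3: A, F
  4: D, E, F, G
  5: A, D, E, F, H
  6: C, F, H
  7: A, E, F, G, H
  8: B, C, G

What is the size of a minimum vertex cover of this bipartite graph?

{1, 2, 3, 4, 5, 6, 7, 8} is a vertex cover of size 8: every edge has an endpoint in this set.
No smaller cover exists because 1–E, 2–G, 3–F, 4–D, 5–A, 6–C, 7–H, 8–B is a matching of size 8, and a cover must include an endpoint of each of these disjoint edges (König's theorem).

8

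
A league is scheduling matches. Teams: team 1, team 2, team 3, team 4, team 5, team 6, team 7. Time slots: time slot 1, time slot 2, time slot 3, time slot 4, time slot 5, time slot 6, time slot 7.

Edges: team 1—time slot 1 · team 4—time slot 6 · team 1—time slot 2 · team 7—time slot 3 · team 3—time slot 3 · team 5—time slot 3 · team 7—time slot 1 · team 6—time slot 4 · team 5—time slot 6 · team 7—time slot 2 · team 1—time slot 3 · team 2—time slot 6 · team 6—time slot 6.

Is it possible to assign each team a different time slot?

The set {team 2, team 3, team 4, team 5} has only 2 neighbours ({time slot 3, time slot 6}), so by Hall's theorem at most 5 of the 7 teams can be matched.
Hence no matching covers every team.

No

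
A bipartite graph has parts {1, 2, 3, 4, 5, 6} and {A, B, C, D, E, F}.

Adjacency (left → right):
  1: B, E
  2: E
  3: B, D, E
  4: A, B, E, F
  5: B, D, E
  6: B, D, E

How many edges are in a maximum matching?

A valid assignment of size 4: 1–B, 2–E, 3–D, 4–F.
The set {1, 2, 3, 5, 6} has only 3 neighbours ({B, D, E}), so by Hall's theorem at most 4 of the 6 left vertices can be matched.

4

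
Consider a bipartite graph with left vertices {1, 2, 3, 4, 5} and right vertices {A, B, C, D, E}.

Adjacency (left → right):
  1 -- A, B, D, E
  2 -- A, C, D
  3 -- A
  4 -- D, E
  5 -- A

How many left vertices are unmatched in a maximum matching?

A valid assignment of size 4: 1-B, 2-C, 3-A, 4-E.
The set {3, 5} has only 1 neighbour ({A}), so by Hall's theorem at most 4 of the 5 left vertices can be matched.
That matches 4 of the 5, leaving 1 unmatched; no matching can do better.

1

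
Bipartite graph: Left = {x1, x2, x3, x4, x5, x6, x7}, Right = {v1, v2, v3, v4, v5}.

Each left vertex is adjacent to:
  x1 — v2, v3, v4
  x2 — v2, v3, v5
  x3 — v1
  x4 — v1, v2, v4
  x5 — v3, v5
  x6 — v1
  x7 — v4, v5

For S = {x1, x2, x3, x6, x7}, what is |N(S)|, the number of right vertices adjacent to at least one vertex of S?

5

The union of neighbours of {x1, x2, x3, x6, x7} is {v1, v2, v3, v4, v5}, which has 5 elements.
Since |N(S)| = 5 ≥ |S| = 5, Hall's condition holds for this subset.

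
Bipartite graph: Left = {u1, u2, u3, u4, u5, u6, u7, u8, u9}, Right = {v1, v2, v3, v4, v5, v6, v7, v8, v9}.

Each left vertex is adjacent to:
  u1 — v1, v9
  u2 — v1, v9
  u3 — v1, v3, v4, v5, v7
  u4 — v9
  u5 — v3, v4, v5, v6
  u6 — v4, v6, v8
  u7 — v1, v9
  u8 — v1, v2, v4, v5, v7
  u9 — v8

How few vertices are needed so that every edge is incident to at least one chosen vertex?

A maximum matching has 7 edges (e.g. u1–v9, u2–v1, u3–v3, u5–v4, u6–v6, u8–v2, u9–v8).
By König's theorem the minimum vertex cover has the same size. One such cover is {u3, u5, u6, u8, u9, v1, v9}.

7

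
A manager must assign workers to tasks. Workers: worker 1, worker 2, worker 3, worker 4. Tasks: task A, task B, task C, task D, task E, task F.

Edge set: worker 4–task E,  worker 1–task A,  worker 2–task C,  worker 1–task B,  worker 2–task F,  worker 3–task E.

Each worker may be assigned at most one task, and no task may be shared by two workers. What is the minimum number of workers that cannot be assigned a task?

1

A valid assignment of size 3: worker 1–task A, worker 2–task F, worker 3–task E.
The set {worker 3, worker 4} has only 1 neighbour ({task E}), so by Hall's theorem at most 3 of the 4 workers can be matched.
That matches 3 of the 4, leaving 1 unmatched; no matching can do better.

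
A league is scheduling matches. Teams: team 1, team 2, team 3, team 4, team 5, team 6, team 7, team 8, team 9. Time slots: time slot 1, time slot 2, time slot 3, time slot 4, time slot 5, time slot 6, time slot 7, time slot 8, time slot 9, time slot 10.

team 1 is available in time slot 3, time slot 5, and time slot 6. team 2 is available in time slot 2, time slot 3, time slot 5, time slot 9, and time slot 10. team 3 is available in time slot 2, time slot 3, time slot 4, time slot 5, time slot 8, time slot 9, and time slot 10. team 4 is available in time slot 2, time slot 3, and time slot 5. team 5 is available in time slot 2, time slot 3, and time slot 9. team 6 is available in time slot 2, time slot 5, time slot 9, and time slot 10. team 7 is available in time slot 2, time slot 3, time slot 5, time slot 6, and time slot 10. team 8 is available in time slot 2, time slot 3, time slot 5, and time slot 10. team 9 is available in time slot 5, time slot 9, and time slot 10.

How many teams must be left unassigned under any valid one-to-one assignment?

One maximum matching: team 1-time slot 6, team 2-time slot 9, team 3-time slot 8, team 4-time slot 2, team 5-time slot 3, team 6-time slot 10, team 7-time slot 5.
The set {team 1, team 2, team 4, team 5, team 6, team 7, team 8, team 9} has only 6 neighbours ({time slot 10, time slot 2, time slot 3, time slot 5, time slot 6, time slot 9}), so by Hall's theorem at most 7 of the 9 teams can be matched.
That matches 7 of the 9, leaving 2 unmatched; no matching can do better.

2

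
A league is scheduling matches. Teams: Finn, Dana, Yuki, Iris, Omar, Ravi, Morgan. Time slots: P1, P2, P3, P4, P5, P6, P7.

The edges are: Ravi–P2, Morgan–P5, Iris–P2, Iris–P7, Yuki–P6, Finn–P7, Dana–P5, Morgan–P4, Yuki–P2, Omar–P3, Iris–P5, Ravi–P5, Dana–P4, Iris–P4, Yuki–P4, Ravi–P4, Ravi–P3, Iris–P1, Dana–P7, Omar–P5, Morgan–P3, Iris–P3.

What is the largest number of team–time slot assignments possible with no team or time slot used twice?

7

A valid assignment of size 7: Finn–P7, Dana–P4, Yuki–P6, Iris–P1, Omar–P3, Ravi–P2, Morgan–P5.
This saturates every team, so 7 is the maximum.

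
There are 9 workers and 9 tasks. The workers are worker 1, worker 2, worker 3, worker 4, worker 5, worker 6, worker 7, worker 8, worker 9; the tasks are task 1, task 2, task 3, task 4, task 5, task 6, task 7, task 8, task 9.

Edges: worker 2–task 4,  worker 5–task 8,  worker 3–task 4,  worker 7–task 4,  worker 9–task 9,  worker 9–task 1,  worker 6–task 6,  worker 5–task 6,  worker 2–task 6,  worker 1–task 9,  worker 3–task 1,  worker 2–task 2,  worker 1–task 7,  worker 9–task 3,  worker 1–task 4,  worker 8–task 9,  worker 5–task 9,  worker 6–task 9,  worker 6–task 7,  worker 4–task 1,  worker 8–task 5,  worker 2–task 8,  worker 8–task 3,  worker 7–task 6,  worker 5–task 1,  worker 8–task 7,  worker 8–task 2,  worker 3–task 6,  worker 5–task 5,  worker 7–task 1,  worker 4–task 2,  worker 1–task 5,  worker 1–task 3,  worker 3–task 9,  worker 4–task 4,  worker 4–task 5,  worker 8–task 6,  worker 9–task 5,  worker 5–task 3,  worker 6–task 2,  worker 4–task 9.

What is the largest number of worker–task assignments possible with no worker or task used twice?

9

A valid assignment of size 9: worker 1–task 4, worker 2–task 2, worker 3–task 9, worker 4–task 1, worker 5–task 8, worker 6–task 7, worker 7–task 6, worker 8–task 3, worker 9–task 5.
All 9 workers are matched, so no larger matching exists.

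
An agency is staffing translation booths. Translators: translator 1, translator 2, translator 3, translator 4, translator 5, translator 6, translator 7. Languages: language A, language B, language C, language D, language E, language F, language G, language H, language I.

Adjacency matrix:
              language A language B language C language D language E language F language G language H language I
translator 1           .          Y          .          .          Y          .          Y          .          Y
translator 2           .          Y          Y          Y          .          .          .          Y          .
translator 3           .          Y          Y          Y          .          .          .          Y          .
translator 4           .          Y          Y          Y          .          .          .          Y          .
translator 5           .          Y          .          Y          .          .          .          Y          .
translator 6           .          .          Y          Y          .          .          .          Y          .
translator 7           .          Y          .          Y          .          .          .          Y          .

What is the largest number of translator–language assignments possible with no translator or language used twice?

For example, pair translator 1→language G, translator 2→language C, translator 3→language D, translator 4→language H, translator 5→language B.
The set {translator 2, translator 3, translator 4, translator 5, translator 6, translator 7} has only 4 neighbours ({language B, language C, language D, language H}), so by Hall's theorem at most 5 of the 7 translators can be matched.

5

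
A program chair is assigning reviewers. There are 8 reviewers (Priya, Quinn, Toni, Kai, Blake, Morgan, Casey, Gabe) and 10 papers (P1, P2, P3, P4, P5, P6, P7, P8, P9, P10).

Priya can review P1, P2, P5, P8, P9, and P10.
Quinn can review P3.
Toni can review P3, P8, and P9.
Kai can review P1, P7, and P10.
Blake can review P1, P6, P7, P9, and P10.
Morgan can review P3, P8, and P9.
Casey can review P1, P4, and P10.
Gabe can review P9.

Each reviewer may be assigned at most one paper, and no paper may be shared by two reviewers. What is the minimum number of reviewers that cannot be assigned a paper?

1

One maximum matching: Priya→P2, Quinn→P3, Toni→P8, Kai→P10, Blake→P7, Morgan→P9, Casey→P1.
The set {Quinn, Toni, Morgan, Gabe} has only 3 neighbours ({P3, P8, P9}), so by Hall's theorem at most 7 of the 8 reviewers can be matched.
That matches 7 of the 8, leaving 1 unmatched; no matching can do better.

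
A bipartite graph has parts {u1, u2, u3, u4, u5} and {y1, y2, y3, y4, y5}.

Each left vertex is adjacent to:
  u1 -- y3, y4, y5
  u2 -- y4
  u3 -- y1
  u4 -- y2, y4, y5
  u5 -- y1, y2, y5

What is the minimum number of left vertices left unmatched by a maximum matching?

One maximum matching: u1→y3, u2→y4, u3→y1, u4→y5, u5→y2.
This saturates every left vertex, so 5 is the maximum.
That matches 5 of the 5, leaving 0 unmatched; no matching can do better.

0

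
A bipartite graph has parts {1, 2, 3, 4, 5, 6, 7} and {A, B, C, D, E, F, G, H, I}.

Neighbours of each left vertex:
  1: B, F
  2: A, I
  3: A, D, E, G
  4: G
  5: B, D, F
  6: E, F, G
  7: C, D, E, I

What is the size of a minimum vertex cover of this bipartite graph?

The 7 edges 1–B, 2–I, 3–A, 4–G, 5–D, 6–F, 7–E form a matching, so any vertex cover needs at least 7 vertices (one per matched edge).
Conversely {1, 2, 3, 4, 5, 6, 7} meets every edge and has exactly 7 vertices, so 7 is optimal.

7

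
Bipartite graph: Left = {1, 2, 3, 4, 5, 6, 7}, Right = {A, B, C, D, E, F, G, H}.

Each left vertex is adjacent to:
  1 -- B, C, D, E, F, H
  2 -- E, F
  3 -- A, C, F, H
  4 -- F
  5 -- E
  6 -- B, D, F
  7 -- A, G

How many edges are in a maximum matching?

A valid assignment of size 6: 1→H, 2→E, 3→C, 4→F, 6→B, 7→G.
The set {2, 4, 5} has only 2 neighbours ({E, F}), so by Hall's theorem at most 6 of the 7 left vertices can be matched.

6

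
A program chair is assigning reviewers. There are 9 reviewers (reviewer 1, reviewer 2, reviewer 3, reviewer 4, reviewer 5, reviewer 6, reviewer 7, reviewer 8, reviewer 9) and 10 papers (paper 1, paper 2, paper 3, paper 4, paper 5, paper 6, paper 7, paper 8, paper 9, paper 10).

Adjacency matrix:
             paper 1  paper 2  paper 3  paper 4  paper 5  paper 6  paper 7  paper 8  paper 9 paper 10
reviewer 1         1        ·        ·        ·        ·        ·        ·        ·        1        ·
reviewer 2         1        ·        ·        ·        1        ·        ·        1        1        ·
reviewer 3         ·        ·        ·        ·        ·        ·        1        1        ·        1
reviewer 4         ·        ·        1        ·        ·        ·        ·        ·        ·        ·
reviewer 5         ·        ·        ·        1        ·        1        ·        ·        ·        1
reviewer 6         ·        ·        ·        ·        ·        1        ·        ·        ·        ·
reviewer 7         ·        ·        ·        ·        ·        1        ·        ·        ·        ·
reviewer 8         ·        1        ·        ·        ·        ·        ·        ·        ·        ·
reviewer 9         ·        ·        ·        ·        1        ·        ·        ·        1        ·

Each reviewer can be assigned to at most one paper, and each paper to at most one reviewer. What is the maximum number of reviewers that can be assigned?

One maximum matching: reviewer 1→paper 1, reviewer 2→paper 8, reviewer 3→paper 7, reviewer 4→paper 3, reviewer 5→paper 4, reviewer 6→paper 6, reviewer 8→paper 2, reviewer 9→paper 5.
The set {reviewer 6, reviewer 7} has only 1 neighbour ({paper 6}), so by Hall's theorem at most 8 of the 9 reviewers can be matched.

8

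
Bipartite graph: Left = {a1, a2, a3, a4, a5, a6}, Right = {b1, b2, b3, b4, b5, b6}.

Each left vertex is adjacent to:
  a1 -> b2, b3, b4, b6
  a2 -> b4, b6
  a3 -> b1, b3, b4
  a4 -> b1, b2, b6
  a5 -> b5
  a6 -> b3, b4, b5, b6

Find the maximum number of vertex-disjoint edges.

A valid assignment of size 6: a1-b6, a2-b4, a3-b1, a4-b2, a5-b5, a6-b3.
All 6 left vertices are matched, so no larger matching exists.

6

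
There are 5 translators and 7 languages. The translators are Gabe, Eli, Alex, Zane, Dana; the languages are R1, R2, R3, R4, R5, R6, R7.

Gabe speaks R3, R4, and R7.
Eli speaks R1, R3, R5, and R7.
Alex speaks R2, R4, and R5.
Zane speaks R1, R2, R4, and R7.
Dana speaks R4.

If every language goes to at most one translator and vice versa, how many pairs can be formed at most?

A valid assignment of size 5: Gabe→R7, Eli→R3, Alex→R5, Zane→R2, Dana→R4.
All 5 translators are matched, so no larger matching exists.

5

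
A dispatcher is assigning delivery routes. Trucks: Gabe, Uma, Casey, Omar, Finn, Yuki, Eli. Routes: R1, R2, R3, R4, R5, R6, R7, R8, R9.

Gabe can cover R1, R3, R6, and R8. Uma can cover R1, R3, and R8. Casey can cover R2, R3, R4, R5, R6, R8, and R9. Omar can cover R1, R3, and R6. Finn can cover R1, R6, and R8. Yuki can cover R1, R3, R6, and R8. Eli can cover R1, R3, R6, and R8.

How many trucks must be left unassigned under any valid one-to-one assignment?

2

A valid assignment of size 5: Gabe–R6, Uma–R1, Casey–R9, Omar–R3, Finn–R8.
The set {Gabe, Uma, Omar, Finn, Yuki, Eli} has only 4 neighbours ({R1, R3, R6, R8}), so by Hall's theorem at most 5 of the 7 trucks can be matched.
That matches 5 of the 7, leaving 2 unmatched; no matching can do better.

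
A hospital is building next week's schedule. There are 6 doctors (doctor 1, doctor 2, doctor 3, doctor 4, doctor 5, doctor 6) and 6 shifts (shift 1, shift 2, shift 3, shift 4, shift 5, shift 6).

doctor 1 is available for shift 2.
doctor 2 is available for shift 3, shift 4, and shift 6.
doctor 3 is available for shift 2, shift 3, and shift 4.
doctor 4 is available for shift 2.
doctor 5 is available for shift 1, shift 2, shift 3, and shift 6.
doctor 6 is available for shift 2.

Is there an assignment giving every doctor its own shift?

The set {doctor 1, doctor 4, doctor 6} has only 1 neighbour ({shift 2}), so by Hall's theorem at most 4 of the 6 doctors can be matched.
Hence no matching covers every doctor.

No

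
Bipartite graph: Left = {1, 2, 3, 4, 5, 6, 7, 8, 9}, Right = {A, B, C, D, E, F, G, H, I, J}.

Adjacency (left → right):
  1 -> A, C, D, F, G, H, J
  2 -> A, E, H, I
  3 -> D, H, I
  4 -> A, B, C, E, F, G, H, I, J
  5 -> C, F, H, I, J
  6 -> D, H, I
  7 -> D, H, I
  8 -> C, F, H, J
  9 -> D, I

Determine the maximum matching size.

8

For example, pair 1–A, 2–E, 3–I, 4–G, 5–F, 6–H, 7–D, 8–J.
The set {3, 6, 7, 9} has only 3 neighbours ({D, H, I}), so by Hall's theorem at most 8 of the 9 left vertices can be matched.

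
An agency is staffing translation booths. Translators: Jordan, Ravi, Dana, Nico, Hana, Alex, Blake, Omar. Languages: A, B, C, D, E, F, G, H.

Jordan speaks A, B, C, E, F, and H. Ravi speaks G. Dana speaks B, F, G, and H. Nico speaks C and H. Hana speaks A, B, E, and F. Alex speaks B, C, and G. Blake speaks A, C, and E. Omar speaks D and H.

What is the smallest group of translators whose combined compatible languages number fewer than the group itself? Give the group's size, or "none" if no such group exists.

A matching saturating every translator exists, for instance Jordan→A, Ravi→G, Dana→F, Nico→H, Hana→B, Alex→C, Blake→E, Omar→D.
By Hall's marriage theorem, this means |N(S)| ≥ |S| for every subset S, so no violating subset exists.

none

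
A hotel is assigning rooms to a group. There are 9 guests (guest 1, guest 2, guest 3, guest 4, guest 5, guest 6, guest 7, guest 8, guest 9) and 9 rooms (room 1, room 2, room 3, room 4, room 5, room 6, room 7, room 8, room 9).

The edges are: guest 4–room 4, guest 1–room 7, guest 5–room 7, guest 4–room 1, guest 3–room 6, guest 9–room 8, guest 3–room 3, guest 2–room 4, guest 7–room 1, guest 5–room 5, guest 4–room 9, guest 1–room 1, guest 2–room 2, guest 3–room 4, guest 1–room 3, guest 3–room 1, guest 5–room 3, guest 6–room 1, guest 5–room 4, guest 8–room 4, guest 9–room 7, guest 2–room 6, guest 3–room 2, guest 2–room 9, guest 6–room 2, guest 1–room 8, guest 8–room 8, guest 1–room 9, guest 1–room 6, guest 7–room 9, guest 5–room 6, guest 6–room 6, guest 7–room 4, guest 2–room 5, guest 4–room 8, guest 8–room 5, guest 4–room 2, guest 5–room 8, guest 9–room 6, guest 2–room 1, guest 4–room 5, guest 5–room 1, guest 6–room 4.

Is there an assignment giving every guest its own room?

One maximum matching: guest 1-room 3, guest 2-room 5, guest 3-room 2, guest 4-room 4, guest 5-room 6, guest 6-room 1, guest 7-room 9, guest 8-room 8, guest 9-room 7.
Every guest is matched, so this is a perfect matching.

Yes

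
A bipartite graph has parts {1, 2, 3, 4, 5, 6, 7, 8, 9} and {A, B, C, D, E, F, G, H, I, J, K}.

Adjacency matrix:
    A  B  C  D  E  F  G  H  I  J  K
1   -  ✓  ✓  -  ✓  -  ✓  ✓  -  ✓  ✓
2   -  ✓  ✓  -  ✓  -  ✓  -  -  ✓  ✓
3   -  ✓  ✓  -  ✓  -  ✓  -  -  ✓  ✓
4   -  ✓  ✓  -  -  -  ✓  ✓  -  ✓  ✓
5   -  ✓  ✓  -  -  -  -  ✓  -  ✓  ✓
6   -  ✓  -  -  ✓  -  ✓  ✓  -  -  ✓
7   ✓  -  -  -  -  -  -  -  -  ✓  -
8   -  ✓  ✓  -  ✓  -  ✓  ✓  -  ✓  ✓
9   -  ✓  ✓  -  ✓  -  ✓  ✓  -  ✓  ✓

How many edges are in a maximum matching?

8

One maximum matching: 1-E, 2-C, 3-B, 4-G, 5-H, 6-K, 7-A, 8-J.
The set {1, 2, 3, 4, 5, 6, 8, 9} has only 7 neighbours ({B, C, E, G, H, J, K}), so by Hall's theorem at most 8 of the 9 left vertices can be matched.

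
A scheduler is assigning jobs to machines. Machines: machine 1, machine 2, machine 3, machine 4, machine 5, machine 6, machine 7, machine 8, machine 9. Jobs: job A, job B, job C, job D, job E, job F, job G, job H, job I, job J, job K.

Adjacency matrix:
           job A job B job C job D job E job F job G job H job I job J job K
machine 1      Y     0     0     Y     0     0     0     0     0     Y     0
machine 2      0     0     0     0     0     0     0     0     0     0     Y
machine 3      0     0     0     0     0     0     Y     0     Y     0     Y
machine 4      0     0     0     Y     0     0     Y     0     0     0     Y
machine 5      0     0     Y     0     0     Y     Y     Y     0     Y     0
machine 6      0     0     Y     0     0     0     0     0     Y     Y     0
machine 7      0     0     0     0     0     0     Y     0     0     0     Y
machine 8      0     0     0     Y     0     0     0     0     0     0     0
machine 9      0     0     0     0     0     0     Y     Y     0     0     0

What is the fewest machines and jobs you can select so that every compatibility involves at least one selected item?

8

The 8 edges machine 1–job A, machine 2–job K, machine 3–job I, machine 4–job D, machine 5–job F, machine 6–job J, machine 7–job G, machine 9–job H form a matching, so any vertex cover needs at least 8 vertices (one per matched edge).
Conversely {machine 1, machine 3, machine 5, machine 6, machine 9, job D, job G, job K} meets every edge and has exactly 8 vertices, so 8 is optimal.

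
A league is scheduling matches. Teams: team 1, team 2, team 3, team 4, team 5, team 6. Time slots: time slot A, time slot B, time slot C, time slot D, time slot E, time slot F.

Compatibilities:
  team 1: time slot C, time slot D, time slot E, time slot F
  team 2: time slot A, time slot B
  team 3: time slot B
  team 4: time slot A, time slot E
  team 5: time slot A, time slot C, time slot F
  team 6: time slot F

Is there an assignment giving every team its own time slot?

One maximum matching: team 1-time slot D, team 2-time slot A, team 3-time slot B, team 4-time slot E, team 5-time slot C, team 6-time slot F.
Every team is matched, so this is a perfect matching.

Yes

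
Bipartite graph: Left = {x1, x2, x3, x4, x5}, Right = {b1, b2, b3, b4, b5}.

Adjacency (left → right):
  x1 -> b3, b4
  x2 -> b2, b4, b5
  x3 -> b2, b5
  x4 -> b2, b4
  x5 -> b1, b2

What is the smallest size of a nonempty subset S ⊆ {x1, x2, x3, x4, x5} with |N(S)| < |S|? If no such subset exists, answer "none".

none

A matching saturating every left vertex exists, for instance x1→b3, x2→b5, x3→b2, x4→b4, x5→b1.
By Hall's marriage theorem, this means |N(S)| ≥ |S| for every subset S, so no violating subset exists.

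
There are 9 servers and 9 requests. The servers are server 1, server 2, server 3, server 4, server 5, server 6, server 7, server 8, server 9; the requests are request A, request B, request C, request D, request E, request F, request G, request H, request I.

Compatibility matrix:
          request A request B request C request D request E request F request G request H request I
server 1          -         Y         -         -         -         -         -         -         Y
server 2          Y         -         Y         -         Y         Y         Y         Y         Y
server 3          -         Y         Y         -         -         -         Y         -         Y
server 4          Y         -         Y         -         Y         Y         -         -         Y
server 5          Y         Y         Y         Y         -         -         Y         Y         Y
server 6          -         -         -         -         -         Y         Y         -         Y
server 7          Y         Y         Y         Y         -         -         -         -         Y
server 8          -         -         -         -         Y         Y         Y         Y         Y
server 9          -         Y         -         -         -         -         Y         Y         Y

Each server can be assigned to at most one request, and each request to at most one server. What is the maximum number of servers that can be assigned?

One maximum matching: server 1-request B, server 2-request E, server 3-request C, server 4-request A, server 5-request H, server 6-request I, server 7-request D, server 8-request F, server 9-request G.
All 9 servers are matched, so no larger matching exists.

9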